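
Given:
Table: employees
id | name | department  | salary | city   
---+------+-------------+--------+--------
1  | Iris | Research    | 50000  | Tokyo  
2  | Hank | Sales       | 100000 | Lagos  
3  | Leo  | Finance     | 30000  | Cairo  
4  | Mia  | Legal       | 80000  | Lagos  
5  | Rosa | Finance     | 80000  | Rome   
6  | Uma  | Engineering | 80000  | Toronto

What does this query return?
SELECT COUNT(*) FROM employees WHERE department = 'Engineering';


Counting rows where department = 'Engineering'
  Uma -> MATCH


1


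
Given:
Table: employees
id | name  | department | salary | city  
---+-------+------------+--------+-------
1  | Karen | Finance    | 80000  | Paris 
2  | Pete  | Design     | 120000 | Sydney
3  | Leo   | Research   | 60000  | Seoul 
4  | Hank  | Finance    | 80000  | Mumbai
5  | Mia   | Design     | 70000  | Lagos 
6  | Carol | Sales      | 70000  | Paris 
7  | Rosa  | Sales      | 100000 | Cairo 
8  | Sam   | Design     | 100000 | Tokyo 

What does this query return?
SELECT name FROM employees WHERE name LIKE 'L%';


LIKE 'L%' matches names starting with 'L'
Matching: 1

1 rows:
Leo


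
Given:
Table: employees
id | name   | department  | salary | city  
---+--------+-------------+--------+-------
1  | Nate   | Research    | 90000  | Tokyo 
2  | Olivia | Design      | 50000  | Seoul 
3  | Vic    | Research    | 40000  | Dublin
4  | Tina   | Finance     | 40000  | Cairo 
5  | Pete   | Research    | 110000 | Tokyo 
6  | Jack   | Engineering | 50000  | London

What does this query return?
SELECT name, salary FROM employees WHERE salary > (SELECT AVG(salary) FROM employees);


Subquery: AVG(salary) = 63333.33
Filtering: salary > 63333.33
  Nate (90000) -> MATCH
  Pete (110000) -> MATCH


2 rows:
Nate, 90000
Pete, 110000


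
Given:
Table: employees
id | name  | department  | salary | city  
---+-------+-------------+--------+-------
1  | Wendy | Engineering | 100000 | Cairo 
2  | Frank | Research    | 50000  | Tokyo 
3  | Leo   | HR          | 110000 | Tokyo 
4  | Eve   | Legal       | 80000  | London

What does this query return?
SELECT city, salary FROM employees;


Projecting columns: city, salary

4 rows:
Cairo, 100000
Tokyo, 50000
Tokyo, 110000
London, 80000


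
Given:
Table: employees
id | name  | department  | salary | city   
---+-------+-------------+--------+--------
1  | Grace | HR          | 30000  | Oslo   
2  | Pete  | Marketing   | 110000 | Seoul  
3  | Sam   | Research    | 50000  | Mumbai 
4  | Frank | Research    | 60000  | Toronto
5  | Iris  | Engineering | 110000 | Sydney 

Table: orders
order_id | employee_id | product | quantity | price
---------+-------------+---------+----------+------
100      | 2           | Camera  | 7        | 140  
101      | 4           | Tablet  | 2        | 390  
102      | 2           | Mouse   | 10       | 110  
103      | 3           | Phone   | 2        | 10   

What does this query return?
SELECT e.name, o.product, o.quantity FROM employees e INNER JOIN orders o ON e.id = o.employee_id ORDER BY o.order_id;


Joining employees.id = orders.employee_id:
  employee Pete (id=2) -> order Camera
  employee Frank (id=4) -> order Tablet
  employee Pete (id=2) -> order Mouse
  employee Sam (id=3) -> order Phone


4 rows:
Pete, Camera, 7
Frank, Tablet, 2
Pete, Mouse, 10
Sam, Phone, 2


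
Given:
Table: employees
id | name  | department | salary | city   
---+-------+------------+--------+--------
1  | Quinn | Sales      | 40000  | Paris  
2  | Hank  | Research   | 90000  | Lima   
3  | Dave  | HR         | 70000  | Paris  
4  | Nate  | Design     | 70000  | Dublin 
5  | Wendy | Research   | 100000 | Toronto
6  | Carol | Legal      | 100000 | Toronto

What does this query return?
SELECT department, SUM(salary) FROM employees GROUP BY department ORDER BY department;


Summing salary within each department:
  Design: 70000 = 70000
  HR: 70000 = 70000
  Legal: 100000 = 100000
  Research: 90000 + 100000 = 190000
  Sales: 40000 = 40000


5 groups:
Design, 70000
HR, 70000
Legal, 100000
Research, 190000
Sales, 40000


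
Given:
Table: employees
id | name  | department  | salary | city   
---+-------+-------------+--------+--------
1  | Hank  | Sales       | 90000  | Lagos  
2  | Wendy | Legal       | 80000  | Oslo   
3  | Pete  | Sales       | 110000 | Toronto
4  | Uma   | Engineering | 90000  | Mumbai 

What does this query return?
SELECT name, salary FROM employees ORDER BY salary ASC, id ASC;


Sorting by salary ASC, then id ASC for ties

4 rows:
Wendy, 80000
Hank, 90000
Uma, 90000
Pete, 110000


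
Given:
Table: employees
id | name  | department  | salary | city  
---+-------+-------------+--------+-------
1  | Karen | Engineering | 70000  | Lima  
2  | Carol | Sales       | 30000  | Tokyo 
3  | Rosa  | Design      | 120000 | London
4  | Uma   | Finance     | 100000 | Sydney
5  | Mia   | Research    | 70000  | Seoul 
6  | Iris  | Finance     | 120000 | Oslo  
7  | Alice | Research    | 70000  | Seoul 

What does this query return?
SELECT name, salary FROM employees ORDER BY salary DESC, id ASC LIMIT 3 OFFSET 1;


Sort by salary DESC (id ASC tiebreak), then skip 1 and take 3
Rows 2 through 4

3 rows:
Iris, 120000
Uma, 100000
Karen, 70000


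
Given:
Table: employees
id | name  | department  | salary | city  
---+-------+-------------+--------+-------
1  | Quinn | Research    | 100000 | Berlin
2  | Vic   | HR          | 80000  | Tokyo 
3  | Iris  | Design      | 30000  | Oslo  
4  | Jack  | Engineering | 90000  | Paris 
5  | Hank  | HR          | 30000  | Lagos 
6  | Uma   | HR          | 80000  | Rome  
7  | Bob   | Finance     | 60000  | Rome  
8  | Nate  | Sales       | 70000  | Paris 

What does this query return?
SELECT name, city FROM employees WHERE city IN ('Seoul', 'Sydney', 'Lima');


Filtering: city IN ('Seoul', 'Sydney', 'Lima')
Matching: 0 rows

Empty result set (0 rows)


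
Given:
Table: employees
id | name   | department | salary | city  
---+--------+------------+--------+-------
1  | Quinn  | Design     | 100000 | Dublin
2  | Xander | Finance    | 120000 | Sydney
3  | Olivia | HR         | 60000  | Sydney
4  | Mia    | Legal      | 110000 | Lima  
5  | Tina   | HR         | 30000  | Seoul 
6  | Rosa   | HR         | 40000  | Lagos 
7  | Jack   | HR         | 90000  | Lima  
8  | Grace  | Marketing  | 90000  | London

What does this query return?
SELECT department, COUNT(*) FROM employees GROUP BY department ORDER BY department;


Assigning each row to its department group:
  Quinn -> Design
  Xander -> Finance
  Olivia -> HR
  Mia -> Legal
  Tina -> HR
  Rosa -> HR
  Jack -> HR
  Grace -> Marketing


5 groups:
Design, 1
Finance, 1
HR, 4
Legal, 1
Marketing, 1


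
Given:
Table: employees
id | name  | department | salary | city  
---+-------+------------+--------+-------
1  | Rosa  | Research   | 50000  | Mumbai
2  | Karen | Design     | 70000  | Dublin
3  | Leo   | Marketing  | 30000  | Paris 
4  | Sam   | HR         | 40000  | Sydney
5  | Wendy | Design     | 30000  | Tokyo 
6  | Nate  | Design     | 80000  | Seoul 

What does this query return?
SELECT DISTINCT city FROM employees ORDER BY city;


All 'city' values (row order): Mumbai, Dublin, Paris, Sydney, Tokyo, Seoul
Removing duplicates leaves 6 unique value(s).

6 values:
Dublin
Mumbai
Paris
Seoul
Sydney
Tokyo


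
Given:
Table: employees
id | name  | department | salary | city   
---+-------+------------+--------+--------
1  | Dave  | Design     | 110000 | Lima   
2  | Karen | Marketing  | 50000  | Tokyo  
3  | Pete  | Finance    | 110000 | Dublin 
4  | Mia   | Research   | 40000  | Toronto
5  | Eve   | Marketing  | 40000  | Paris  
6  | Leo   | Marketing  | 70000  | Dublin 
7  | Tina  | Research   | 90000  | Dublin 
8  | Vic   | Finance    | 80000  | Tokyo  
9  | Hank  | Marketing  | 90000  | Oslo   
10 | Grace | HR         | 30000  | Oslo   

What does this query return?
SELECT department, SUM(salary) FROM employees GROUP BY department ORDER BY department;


Summing salary within each department:
  Design: 110000 = 110000
  Finance: 110000 + 80000 = 190000
  HR: 30000 = 30000
  Marketing: 50000 + 40000 + 70000 + 90000 = 250000
  Research: 40000 + 90000 = 130000


5 groups:
Design, 110000
Finance, 190000
HR, 30000
Marketing, 250000
Research, 130000


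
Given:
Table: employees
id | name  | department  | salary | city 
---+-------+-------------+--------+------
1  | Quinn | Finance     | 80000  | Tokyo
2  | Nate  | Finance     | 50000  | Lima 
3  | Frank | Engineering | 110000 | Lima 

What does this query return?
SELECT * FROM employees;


SELECT * returns all 3 rows with all columns

3 rows:
1, Quinn, Finance, 80000, Tokyo
2, Nate, Finance, 50000, Lima
3, Frank, Engineering, 110000, Lima


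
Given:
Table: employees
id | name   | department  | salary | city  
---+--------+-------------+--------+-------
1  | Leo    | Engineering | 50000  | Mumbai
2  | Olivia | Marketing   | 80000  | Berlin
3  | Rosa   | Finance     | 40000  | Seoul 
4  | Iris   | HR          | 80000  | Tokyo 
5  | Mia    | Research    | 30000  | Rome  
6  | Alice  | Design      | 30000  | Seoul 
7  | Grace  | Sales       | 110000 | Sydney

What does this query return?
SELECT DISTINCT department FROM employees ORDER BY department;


All 'department' values (row order): Engineering, Marketing, Finance, HR, Research, Design, Sales
Removing duplicates leaves 7 unique value(s).

7 values:
Design
Engineering
Finance
HR
Marketing
Research
Sales


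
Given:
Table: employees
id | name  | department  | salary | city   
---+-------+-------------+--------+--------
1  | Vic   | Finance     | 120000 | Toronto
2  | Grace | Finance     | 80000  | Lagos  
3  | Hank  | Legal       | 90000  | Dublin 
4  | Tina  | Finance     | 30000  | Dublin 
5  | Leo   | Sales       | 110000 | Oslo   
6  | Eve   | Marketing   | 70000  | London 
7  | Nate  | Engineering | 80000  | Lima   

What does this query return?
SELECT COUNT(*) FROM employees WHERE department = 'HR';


Counting rows where department = 'HR'


0


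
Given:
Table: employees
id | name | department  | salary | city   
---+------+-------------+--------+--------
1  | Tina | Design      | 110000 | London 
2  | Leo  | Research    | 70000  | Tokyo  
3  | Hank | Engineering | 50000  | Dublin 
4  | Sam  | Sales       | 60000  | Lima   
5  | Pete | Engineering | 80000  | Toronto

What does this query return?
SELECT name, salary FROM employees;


Projecting columns: name, salary

5 rows:
Tina, 110000
Leo, 70000
Hank, 50000
Sam, 60000
Pete, 80000


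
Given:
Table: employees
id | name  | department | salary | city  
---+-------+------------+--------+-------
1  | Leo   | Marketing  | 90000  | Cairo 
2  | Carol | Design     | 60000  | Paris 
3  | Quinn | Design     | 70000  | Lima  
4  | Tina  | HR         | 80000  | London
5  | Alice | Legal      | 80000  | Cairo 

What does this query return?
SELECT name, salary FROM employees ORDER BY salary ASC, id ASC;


Sorting by salary ASC, then id ASC for ties

5 rows:
Carol, 60000
Quinn, 70000
Tina, 80000
Alice, 80000
Leo, 90000


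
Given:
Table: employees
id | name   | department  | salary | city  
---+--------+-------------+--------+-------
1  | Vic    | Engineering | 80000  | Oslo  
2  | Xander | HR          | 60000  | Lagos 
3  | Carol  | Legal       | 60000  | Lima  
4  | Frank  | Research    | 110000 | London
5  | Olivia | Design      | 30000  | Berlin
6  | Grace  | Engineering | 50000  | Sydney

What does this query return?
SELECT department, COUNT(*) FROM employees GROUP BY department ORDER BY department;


Assigning each row to its department group:
  Vic -> Engineering
  Xander -> HR
  Carol -> Legal
  Frank -> Research
  Olivia -> Design
  Grace -> Engineering


5 groups:
Design, 1
Engineering, 2
HR, 1
Legal, 1
Research, 1


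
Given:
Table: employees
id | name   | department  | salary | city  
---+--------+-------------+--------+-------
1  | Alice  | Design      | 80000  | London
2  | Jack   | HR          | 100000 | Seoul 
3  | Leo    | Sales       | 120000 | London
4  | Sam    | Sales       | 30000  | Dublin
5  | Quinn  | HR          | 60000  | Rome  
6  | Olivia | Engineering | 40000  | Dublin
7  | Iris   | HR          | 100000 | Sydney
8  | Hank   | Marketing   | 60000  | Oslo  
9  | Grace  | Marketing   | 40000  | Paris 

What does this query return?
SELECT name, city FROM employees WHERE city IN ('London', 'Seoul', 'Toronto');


Filtering: city IN ('London', 'Seoul', 'Toronto')
Matching: 3 rows

3 rows:
Alice, London
Jack, Seoul
Leo, London


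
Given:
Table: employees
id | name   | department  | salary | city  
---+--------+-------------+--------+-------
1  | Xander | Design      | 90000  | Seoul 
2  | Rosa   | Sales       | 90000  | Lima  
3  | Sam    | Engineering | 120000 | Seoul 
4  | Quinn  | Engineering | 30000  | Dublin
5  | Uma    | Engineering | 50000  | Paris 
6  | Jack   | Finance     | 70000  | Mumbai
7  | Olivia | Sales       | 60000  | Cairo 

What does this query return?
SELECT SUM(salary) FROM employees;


SUM(salary) = 90000 + 90000 + 120000 + 30000 + 50000 + 70000 + 60000 = 510000

510000


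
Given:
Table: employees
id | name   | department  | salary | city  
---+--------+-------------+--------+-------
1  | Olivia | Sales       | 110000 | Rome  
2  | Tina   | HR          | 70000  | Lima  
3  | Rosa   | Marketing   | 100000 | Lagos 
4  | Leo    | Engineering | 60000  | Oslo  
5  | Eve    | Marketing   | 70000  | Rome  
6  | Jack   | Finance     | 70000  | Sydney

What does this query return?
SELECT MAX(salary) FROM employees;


Salaries: 110000, 70000, 100000, 60000, 70000, 70000
MAX = 110000

110000


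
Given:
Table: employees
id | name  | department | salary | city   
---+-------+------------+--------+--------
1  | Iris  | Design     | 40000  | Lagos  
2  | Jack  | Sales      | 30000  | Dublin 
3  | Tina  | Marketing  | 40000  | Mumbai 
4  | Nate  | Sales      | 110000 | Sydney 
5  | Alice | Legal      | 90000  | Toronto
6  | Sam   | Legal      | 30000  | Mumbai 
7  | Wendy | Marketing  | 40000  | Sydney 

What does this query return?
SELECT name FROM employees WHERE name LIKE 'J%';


LIKE 'J%' matches names starting with 'J'
Matching: 1

1 rows:
Jack


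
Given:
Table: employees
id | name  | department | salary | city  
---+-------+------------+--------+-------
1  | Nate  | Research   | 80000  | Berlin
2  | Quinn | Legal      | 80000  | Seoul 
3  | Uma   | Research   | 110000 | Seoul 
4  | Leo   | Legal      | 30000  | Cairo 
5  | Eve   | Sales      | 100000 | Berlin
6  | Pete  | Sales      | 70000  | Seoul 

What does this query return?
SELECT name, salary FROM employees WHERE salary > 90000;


Filtering: salary > 90000
Matching: 2 rows

2 rows:
Uma, 110000
Eve, 100000


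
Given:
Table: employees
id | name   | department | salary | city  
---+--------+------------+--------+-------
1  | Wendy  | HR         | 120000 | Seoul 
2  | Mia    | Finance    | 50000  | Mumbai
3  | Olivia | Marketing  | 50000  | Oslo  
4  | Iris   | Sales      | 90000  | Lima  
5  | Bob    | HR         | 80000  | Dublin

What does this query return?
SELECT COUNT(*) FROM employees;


COUNT(*) counts all rows

5


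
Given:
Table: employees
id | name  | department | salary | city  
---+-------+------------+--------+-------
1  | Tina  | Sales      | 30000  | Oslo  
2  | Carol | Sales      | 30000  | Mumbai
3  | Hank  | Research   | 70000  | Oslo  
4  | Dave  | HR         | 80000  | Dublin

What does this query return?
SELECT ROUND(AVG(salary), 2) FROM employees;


SUM(salary) = 210000
COUNT = 4
ROUND(AVG, 2) = ROUND(210000 / 4, 2) = 52500.0

52500.0


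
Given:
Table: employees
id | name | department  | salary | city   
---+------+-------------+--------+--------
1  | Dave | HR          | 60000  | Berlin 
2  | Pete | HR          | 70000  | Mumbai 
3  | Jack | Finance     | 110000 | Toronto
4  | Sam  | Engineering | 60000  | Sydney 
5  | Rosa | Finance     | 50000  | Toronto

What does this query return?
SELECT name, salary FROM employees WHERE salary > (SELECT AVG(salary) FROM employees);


Subquery: AVG(salary) = 70000.0
Filtering: salary > 70000.0
  Jack (110000) -> MATCH


1 rows:
Jack, 110000


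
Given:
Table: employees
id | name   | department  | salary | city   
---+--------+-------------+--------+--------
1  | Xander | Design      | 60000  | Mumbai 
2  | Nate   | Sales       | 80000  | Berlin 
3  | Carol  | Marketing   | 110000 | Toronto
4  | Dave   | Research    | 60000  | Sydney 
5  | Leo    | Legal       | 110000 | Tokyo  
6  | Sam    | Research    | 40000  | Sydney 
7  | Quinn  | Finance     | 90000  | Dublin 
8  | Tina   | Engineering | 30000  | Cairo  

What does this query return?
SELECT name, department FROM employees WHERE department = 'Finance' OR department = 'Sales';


Filtering: department = 'Finance' OR 'Sales'
Matching: 2 rows

2 rows:
Nate, Sales
Quinn, Finance


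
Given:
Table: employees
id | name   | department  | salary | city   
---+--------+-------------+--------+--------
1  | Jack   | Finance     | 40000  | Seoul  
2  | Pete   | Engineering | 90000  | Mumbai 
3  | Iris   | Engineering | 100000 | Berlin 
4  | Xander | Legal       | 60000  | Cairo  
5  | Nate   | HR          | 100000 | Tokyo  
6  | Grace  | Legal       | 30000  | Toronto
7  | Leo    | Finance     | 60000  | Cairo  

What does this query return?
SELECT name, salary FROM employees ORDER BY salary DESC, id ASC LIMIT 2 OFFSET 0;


Sort by salary DESC (id ASC tiebreak), then skip 0 and take 2
Rows 1 through 2

2 rows:
Iris, 100000
Nate, 100000


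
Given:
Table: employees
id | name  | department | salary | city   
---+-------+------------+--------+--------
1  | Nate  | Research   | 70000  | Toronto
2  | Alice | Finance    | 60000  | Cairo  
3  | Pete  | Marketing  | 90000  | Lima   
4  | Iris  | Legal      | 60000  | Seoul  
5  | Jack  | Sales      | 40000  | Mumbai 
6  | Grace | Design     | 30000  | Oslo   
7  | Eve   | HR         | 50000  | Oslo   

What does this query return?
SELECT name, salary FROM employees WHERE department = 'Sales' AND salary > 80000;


Filtering: department = 'Sales' AND salary > 80000
Matching: 0 rows

Empty result set (0 rows)


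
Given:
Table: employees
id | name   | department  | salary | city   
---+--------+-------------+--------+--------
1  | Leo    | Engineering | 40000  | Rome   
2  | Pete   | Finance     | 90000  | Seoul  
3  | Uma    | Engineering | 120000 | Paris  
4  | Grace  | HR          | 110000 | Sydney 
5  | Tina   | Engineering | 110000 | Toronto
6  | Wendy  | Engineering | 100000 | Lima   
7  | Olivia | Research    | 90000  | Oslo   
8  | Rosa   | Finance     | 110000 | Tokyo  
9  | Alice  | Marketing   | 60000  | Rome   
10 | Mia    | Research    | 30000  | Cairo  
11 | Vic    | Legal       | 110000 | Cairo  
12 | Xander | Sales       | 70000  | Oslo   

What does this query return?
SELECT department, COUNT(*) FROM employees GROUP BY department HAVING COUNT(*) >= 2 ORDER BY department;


Groups with count >= 2:
  Engineering: 4 -> PASS
  Finance: 2 -> PASS
  Research: 2 -> PASS
  HR: 1 -> filtered out
  Legal: 1 -> filtered out
  Marketing: 1 -> filtered out
  Sales: 1 -> filtered out


3 groups:
Engineering, 4
Finance, 2
Research, 2


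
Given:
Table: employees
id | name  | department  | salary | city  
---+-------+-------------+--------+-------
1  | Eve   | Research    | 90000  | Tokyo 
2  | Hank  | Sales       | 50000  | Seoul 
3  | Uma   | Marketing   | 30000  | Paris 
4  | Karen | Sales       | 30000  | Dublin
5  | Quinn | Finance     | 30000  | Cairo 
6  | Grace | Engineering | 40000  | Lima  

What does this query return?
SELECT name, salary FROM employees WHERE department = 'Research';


Filtering: department = 'Research'
Matching rows: 1

1 rows:
Eve, 90000


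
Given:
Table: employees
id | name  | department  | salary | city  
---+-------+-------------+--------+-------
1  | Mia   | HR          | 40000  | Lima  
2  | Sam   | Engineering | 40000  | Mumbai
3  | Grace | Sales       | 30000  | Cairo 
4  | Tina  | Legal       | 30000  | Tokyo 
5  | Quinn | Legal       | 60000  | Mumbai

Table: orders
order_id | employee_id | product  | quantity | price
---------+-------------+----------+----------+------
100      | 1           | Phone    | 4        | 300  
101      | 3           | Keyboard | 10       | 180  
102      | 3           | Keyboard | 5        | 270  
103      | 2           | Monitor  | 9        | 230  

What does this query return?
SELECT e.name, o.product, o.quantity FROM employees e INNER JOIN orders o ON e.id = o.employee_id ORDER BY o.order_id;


Joining employees.id = orders.employee_id:
  employee Mia (id=1) -> order Phone
  employee Grace (id=3) -> order Keyboard
  employee Grace (id=3) -> order Keyboard
  employee Sam (id=2) -> order Monitor


4 rows:
Mia, Phone, 4
Grace, Keyboard, 10
Grace, Keyboard, 5
Sam, Monitor, 9


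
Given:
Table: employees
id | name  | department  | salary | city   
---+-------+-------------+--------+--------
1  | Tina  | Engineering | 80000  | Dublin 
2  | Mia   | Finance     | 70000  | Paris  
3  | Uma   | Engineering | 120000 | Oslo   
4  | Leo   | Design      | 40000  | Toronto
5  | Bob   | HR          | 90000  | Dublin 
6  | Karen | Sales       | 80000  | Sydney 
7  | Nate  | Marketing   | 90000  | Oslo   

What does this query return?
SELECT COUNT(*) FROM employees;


COUNT(*) counts all rows

7


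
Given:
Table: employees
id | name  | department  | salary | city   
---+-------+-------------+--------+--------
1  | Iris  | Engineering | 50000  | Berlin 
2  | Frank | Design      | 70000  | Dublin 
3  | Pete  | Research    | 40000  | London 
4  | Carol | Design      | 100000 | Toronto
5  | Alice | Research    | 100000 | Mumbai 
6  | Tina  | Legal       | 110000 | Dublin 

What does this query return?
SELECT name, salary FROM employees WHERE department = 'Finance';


Filtering: department = 'Finance'
Matching rows: 0

Empty result set (0 rows)


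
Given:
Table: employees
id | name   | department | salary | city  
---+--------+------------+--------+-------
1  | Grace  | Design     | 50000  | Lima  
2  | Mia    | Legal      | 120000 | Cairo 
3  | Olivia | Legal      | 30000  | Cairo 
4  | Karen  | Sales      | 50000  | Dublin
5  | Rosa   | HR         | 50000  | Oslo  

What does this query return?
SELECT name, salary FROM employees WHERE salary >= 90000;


Filtering: salary >= 90000
Matching: 1 rows

1 rows:
Mia, 120000


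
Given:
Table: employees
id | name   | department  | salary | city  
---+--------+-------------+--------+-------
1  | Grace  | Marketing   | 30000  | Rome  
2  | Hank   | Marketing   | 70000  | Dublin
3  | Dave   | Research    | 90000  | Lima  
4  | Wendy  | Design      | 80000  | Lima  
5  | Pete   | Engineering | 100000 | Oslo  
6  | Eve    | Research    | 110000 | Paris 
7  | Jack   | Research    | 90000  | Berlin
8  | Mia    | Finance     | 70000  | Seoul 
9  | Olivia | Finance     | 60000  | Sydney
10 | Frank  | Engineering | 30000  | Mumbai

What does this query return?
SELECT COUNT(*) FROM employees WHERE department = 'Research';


Counting rows where department = 'Research'
  Dave -> MATCH
  Eve -> MATCH
  Jack -> MATCH


3


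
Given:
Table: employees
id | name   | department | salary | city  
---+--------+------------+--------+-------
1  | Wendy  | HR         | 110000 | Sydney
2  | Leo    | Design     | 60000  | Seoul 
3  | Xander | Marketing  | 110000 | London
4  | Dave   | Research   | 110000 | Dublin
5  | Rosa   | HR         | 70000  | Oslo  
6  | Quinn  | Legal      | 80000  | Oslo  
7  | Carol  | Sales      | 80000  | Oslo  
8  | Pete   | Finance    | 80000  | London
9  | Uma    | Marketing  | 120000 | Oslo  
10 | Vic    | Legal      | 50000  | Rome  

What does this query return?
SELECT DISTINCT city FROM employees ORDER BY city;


All 'city' values (row order): Sydney, Seoul, London, Dublin, Oslo, Oslo, Oslo, London, Oslo, Rome
Removing duplicates leaves 6 unique value(s).

6 values:
Dublin
London
Oslo
Rome
Seoul
Sydney


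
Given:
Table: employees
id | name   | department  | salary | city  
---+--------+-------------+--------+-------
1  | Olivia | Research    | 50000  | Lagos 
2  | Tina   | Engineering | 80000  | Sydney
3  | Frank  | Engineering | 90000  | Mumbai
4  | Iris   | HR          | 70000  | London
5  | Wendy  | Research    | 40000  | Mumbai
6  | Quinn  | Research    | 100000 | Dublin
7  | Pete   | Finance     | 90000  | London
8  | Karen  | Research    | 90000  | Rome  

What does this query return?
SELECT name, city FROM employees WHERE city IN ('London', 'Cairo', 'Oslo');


Filtering: city IN ('London', 'Cairo', 'Oslo')
Matching: 2 rows

2 rows:
Iris, London
Pete, London


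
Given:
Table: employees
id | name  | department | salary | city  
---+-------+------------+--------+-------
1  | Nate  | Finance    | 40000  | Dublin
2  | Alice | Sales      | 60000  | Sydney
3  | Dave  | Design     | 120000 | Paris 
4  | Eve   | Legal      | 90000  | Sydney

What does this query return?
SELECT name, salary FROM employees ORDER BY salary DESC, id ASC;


Sorting by salary DESC, then id ASC for ties

4 rows:
Dave, 120000
Eve, 90000
Alice, 60000
Nate, 40000


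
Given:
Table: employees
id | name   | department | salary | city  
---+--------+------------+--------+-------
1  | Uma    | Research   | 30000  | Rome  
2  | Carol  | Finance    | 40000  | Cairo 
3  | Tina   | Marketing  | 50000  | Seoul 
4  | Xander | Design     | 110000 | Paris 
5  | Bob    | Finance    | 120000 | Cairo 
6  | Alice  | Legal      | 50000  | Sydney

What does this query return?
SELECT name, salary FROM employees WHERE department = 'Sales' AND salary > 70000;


Filtering: department = 'Sales' AND salary > 70000
Matching: 0 rows

Empty result set (0 rows)


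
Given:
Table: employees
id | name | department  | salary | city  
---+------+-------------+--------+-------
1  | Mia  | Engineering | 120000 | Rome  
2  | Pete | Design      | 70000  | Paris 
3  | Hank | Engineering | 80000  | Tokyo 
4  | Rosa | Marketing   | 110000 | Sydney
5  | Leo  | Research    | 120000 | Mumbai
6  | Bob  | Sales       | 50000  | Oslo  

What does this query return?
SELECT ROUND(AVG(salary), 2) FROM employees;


SUM(salary) = 550000
COUNT = 6
ROUND(AVG, 2) = ROUND(550000 / 6, 2) = 91666.67

91666.67


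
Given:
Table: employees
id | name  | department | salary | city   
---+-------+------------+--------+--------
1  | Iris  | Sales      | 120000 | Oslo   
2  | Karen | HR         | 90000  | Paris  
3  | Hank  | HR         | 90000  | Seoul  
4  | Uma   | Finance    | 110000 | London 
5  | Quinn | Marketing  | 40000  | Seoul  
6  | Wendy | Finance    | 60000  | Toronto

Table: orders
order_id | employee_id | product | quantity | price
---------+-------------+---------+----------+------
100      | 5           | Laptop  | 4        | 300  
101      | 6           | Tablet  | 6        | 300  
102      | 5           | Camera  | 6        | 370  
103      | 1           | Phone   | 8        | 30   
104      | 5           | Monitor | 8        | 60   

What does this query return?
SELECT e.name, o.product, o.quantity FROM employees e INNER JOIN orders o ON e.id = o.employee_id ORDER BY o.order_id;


Joining employees.id = orders.employee_id:
  employee Quinn (id=5) -> order Laptop
  employee Wendy (id=6) -> order Tablet
  employee Quinn (id=5) -> order Camera
  employee Iris (id=1) -> order Phone
  employee Quinn (id=5) -> order Monitor


5 rows:
Quinn, Laptop, 4
Wendy, Tablet, 6
Quinn, Camera, 6
Iris, Phone, 8
Quinn, Monitor, 8


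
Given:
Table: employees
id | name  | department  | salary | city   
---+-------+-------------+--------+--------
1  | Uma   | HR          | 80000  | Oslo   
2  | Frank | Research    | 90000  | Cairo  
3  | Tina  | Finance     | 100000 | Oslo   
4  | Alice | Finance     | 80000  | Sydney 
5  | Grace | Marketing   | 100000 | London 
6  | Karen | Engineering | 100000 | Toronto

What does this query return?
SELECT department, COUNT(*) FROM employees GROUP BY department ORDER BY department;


Assigning each row to its department group:
  Uma -> HR
  Frank -> Research
  Tina -> Finance
  Alice -> Finance
  Grace -> Marketing
  Karen -> Engineering


5 groups:
Engineering, 1
Finance, 2
HR, 1
Marketing, 1
Research, 1


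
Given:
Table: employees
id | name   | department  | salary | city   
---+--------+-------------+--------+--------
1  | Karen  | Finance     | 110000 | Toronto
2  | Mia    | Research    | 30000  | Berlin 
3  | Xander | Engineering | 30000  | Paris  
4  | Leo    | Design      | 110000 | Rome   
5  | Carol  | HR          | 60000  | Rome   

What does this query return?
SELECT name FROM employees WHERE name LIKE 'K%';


LIKE 'K%' matches names starting with 'K'
Matching: 1

1 rows:
Karen


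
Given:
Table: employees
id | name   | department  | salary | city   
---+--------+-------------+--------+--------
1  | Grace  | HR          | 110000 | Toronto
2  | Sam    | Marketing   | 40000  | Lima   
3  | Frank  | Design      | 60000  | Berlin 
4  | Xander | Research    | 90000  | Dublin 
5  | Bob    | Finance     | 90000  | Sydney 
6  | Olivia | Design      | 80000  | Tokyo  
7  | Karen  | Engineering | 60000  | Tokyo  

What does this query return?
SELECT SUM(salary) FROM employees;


SUM(salary) = 110000 + 40000 + 60000 + 90000 + 90000 + 80000 + 60000 = 530000

530000


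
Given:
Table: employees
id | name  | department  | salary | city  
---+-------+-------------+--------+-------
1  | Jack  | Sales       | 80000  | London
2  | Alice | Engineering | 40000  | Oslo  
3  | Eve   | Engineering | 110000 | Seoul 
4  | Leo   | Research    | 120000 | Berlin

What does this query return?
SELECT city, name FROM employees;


Projecting columns: city, name

4 rows:
London, Jack
Oslo, Alice
Seoul, Eve
Berlin, Leo


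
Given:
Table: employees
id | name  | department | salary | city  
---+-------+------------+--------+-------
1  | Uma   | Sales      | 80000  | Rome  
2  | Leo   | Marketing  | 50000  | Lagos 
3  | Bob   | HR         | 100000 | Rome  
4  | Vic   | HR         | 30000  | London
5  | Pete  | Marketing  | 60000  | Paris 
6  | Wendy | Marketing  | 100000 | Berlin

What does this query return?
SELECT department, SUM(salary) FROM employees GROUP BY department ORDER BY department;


Summing salary within each department:
  HR: 100000 + 30000 = 130000
  Marketing: 50000 + 60000 + 100000 = 210000
  Sales: 80000 = 80000


3 groups:
HR, 130000
Marketing, 210000
Sales, 80000


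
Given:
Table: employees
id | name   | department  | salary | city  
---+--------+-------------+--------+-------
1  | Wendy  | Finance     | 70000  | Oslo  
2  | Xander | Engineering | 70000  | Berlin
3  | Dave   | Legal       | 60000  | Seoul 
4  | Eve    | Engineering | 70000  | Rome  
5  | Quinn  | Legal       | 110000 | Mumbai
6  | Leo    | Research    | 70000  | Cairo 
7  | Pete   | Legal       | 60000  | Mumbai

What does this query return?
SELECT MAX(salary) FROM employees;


Salaries: 70000, 70000, 60000, 70000, 110000, 70000, 60000
MAX = 110000

110000


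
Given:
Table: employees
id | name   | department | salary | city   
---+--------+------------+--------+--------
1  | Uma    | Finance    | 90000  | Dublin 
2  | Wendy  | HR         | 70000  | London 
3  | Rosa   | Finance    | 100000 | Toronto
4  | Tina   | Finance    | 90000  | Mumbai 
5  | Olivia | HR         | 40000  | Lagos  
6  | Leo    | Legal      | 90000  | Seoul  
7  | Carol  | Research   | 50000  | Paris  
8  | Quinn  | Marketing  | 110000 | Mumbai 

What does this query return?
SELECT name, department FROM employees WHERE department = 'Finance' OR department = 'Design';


Filtering: department = 'Finance' OR 'Design'
Matching: 3 rows

3 rows:
Uma, Finance
Rosa, Finance
Tina, Finance


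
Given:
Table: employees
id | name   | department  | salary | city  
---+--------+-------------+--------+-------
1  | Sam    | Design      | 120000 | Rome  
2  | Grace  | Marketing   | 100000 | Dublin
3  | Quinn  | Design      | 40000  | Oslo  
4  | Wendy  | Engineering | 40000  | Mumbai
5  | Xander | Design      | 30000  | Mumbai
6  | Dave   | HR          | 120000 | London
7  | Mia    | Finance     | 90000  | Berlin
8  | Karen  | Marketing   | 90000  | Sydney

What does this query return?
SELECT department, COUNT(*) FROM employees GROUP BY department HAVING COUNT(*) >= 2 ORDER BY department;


Groups with count >= 2:
  Design: 3 -> PASS
  Marketing: 2 -> PASS
  Engineering: 1 -> filtered out
  Finance: 1 -> filtered out
  HR: 1 -> filtered out


2 groups:
Design, 3
Marketing, 2


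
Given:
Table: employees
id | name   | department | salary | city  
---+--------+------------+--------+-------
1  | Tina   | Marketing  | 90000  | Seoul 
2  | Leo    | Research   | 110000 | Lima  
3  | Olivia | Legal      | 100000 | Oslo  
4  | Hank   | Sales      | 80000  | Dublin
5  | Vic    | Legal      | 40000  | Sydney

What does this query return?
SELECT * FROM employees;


SELECT * returns all 5 rows with all columns

5 rows:
1, Tina, Marketing, 90000, Seoul
2, Leo, Research, 110000, Lima
3, Olivia, Legal, 100000, Oslo
4, Hank, Sales, 80000, Dublin
5, Vic, Legal, 40000, Sydney


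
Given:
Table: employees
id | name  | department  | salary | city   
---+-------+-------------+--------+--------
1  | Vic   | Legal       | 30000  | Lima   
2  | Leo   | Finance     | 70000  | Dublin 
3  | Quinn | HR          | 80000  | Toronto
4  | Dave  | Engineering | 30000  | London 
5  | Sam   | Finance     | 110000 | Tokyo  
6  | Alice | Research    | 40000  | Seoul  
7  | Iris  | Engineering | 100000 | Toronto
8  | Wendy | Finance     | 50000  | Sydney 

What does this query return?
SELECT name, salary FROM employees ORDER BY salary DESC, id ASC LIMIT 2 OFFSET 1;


Sort by salary DESC (id ASC tiebreak), then skip 1 and take 2
Rows 2 through 3

2 rows:
Iris, 100000
Quinn, 80000


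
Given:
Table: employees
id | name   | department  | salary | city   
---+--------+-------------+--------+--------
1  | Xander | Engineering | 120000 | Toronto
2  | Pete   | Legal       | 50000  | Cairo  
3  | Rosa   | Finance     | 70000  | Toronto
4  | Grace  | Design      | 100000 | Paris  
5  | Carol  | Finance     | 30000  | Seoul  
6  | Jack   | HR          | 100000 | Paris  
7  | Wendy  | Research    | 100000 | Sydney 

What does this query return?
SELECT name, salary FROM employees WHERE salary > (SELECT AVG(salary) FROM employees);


Subquery: AVG(salary) = 81428.57
Filtering: salary > 81428.57
  Xander (120000) -> MATCH
  Grace (100000) -> MATCH
  Jack (100000) -> MATCH
  Wendy (100000) -> MATCH


4 rows:
Xander, 120000
Grace, 100000
Jack, 100000
Wendy, 100000


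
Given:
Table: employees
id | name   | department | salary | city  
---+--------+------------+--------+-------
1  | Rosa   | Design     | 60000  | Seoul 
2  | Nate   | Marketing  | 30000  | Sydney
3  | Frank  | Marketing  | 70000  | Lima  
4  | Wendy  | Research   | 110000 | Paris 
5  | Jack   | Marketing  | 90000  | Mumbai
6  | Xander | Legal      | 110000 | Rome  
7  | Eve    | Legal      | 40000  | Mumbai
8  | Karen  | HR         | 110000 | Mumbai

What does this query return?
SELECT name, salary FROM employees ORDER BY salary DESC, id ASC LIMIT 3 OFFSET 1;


Sort by salary DESC (id ASC tiebreak), then skip 1 and take 3
Rows 2 through 4

3 rows:
Xander, 110000
Karen, 110000
Jack, 90000


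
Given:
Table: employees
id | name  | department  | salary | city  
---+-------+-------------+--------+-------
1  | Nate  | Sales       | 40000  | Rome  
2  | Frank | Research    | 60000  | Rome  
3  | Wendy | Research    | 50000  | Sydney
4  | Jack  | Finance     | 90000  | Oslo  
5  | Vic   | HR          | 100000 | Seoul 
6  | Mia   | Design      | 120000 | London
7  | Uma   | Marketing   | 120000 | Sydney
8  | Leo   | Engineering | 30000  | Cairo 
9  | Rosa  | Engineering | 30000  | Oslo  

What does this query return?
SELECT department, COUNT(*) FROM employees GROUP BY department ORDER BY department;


Assigning each row to its department group:
  Nate -> Sales
  Frank -> Research
  Wendy -> Research
  Jack -> Finance
  Vic -> HR
  Mia -> Design
  Uma -> Marketing
  Leo -> Engineering
  Rosa -> Engineering


7 groups:
Design, 1
Engineering, 2
Finance, 1
HR, 1
Marketing, 1
Research, 2
Sales, 1


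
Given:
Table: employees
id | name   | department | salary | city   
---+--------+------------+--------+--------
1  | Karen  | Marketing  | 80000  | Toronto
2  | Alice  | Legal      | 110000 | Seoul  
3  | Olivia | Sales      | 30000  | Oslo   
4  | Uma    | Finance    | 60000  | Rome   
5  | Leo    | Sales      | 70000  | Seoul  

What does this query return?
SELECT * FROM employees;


SELECT * returns all 5 rows with all columns

5 rows:
1, Karen, Marketing, 80000, Toronto
2, Alice, Legal, 110000, Seoul
3, Olivia, Sales, 30000, Oslo
4, Uma, Finance, 60000, Rome
5, Leo, Sales, 70000, Seoul


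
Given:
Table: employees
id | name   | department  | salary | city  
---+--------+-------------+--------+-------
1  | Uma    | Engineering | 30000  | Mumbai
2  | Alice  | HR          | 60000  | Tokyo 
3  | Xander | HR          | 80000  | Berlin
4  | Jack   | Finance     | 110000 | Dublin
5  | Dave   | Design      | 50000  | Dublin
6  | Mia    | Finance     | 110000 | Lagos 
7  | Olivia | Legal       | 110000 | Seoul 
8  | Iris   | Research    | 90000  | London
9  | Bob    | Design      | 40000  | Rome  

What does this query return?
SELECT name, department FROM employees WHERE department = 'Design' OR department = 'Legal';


Filtering: department = 'Design' OR 'Legal'
Matching: 3 rows

3 rows:
Dave, Design
Olivia, Legal
Bob, Design


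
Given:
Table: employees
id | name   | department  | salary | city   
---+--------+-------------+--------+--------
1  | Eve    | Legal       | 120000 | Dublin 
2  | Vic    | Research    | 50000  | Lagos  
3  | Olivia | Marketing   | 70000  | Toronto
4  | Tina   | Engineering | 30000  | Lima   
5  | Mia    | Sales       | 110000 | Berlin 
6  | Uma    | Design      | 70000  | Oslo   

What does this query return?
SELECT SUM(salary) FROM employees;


SUM(salary) = 120000 + 50000 + 70000 + 30000 + 110000 + 70000 = 450000

450000


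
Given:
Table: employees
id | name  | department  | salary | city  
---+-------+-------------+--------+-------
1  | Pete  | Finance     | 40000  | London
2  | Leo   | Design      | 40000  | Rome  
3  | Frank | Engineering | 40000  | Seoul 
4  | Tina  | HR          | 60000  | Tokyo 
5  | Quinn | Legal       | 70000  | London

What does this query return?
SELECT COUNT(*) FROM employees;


COUNT(*) counts all rows

5


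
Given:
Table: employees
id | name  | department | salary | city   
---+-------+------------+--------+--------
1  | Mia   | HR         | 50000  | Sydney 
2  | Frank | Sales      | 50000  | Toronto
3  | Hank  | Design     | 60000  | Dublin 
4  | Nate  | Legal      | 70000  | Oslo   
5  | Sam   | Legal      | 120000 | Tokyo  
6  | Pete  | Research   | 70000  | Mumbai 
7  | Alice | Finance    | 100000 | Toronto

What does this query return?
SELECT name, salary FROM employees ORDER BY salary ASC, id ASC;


Sorting by salary ASC, then id ASC for ties

7 rows:
Mia, 50000
Frank, 50000
Hank, 60000
Nate, 70000
Pete, 70000
Alice, 100000
Sam, 120000


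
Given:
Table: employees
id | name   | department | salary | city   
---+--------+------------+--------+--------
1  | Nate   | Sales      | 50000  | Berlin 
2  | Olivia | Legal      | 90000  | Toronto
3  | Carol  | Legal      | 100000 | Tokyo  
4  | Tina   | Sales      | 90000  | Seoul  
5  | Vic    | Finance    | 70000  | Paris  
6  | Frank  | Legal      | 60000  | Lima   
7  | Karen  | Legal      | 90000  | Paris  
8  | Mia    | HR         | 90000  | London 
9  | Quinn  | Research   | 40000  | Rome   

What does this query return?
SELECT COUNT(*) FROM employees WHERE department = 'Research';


Counting rows where department = 'Research'
  Quinn -> MATCH


1


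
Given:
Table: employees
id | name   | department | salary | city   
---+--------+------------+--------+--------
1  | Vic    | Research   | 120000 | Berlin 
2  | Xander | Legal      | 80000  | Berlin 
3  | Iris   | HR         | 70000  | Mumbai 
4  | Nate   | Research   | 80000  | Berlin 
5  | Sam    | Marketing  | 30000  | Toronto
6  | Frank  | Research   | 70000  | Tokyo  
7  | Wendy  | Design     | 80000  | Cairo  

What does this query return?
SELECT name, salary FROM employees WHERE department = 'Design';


Filtering: department = 'Design'
Matching rows: 1

1 rows:
Wendy, 80000
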